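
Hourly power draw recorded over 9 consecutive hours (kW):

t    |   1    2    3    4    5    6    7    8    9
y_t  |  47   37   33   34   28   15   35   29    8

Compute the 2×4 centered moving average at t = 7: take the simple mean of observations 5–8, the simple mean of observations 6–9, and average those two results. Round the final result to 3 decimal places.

Sum over 5–8: 28 + 15 + 35 + 29 = 107
Sum over 6–9: 15 + 35 + 29 + 8 = 87
CMA at t=7 = (107 + 87) / (2·4) = 194 / 8 = 24.250

24.250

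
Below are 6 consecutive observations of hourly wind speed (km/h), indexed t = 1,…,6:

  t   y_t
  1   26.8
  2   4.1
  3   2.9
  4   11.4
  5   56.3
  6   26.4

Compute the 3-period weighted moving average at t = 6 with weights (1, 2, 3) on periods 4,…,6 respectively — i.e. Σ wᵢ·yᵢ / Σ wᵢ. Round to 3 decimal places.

33.867

Weighted sum: 1·11.4 + 2·56.3 + 3·26.4 = 11.4 + 112.6 + 79.2 = 203.2
Weight total: 1 + 2 + 3 = 6
WMA = 203.2 / 6 = 33.867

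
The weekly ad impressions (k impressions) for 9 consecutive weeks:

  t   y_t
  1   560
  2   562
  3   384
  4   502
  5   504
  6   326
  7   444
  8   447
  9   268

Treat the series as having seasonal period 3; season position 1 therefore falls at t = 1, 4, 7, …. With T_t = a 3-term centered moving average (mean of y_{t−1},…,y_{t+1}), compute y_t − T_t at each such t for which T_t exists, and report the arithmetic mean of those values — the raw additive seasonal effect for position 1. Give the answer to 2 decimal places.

Season position 1 occurs at t = 4, 7 (where T_t is defined).
t=4: T_4 = 463.3333; y_4 − T_4 = 502 − 463.3333 = 38.6667
t=7: T_7 = 405.6667; y_7 − T_7 = 444 − 405.6667 = 38.3333
Mean deviation: (38.6667 + 38.3333) / 2 = 38.50

38.50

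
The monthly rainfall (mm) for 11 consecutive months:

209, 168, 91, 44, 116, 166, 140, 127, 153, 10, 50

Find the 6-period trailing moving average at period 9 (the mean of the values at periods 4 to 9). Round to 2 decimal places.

124.33

Sum of periods 4–9: 44 + 116 + 166 + 140 + 127 + 153 = 746
Divide by 6: 746 / 6 = 124.33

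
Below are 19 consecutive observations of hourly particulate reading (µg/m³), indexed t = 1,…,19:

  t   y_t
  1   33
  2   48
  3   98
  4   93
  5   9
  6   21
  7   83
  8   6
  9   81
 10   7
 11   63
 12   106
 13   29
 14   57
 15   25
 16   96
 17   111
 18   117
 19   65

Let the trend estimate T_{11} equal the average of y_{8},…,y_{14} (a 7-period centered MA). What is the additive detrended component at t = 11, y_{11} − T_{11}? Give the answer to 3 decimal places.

13.143

Trend T_11 = (6 + 81 + 7 + 63 + 106 + 29 + 57) / 7 = 349/7 = 49.85714
Detrended value: 63 − 49.85714 = 13.143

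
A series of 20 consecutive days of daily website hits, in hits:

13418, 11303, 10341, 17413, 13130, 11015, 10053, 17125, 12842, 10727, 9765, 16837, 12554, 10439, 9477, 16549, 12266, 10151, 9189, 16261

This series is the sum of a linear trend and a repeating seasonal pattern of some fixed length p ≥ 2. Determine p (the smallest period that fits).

4

First differences y_{t+1} − y_t: -2115, -962, 7072, -4283, -2115, -962, 7072, -4283, -2115, -962, …
The difference pattern repeats every 4 terms and not for any smaller step, so p = 4.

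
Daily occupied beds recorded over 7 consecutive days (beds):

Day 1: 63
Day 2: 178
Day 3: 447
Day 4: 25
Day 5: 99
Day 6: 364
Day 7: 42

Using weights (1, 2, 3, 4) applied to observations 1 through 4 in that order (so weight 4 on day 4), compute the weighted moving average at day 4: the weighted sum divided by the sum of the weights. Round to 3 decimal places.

Weighted sum: 1·63 + 2·178 + 3·447 + 4·25 = 63 + 356 + 1341 + 100 = 1860
Weight total: 1 + 2 + 3 + 4 = 10
WMA = 1860 / 10 = 186.000

186.000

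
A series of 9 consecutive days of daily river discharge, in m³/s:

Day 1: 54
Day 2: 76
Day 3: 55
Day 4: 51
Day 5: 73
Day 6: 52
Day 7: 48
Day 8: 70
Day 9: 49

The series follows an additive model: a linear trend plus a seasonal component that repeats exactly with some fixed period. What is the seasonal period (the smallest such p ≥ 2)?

3

First differences y_{t+1} − y_t: 22, -21, -4, 22, -21, -4, 22, -21, …
The difference pattern repeats every 3 terms and not for any smaller step, so p = 3.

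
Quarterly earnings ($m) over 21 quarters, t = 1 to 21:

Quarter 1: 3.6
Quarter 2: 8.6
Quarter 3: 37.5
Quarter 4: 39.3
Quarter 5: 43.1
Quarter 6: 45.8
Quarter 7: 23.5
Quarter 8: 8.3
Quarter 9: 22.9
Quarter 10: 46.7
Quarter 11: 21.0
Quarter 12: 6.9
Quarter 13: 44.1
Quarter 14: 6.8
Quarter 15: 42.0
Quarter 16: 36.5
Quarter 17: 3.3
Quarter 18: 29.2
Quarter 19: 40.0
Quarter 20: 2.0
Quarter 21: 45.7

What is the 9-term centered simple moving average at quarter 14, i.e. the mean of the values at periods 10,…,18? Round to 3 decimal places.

Sum of periods 10–18: 46.7 + 21.0 + 6.9 + 44.1 + 6.8 + 42.0 + 36.5 + 3.3 + 29.2 = 236.5
Divide by 9: 236.5 / 9 = 26.278

26.278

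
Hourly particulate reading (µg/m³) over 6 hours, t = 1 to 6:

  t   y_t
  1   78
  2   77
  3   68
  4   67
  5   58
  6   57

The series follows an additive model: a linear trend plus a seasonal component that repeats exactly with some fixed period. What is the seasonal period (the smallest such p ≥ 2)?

2

First differences y_{t+1} − y_t: -1, -9, -1, -9, -1, …
The difference pattern repeats every 2 terms and not for any smaller step, so p = 2.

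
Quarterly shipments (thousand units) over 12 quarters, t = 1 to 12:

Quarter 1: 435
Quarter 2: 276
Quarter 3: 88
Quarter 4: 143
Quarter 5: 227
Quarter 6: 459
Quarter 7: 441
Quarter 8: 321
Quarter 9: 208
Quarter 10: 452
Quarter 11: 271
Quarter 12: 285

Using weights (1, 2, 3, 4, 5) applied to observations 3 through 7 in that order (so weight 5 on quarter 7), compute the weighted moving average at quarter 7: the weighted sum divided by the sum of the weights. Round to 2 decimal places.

339.73

Weighted sum: 1·88 + 2·143 + 3·227 + 4·459 + 5·441 = 88 + 286 + 681 + 1836 + 2205 = 5096
Weight total: 1 + 2 + 3 + 4 + 5 = 15
WMA = 5096 / 15 = 339.73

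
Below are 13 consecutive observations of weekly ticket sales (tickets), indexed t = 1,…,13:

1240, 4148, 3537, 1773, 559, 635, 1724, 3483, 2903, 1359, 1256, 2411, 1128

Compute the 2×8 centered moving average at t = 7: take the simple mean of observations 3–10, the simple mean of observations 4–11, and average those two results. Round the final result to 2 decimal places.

1854.06

Sum over 3–10: 3537 + 1773 + 559 + 635 + 1724 + 3483 + 2903 + 1359 = 15973
Sum over 4–11: 1773 + 559 + 635 + 1724 + 3483 + 2903 + 1359 + 1256 = 13692
CMA at t=7 = (15973 + 13692) / (2·8) = 29665 / 16 = 1854.06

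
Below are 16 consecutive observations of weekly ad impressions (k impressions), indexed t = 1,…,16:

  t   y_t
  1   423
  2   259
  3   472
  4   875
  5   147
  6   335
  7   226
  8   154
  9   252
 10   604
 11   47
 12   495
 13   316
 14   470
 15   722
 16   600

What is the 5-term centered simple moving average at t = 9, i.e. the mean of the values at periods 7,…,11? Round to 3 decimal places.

256.600

Sum of periods 7–11: 226 + 154 + 252 + 604 + 47 = 1283
Divide by 5: 1283 / 5 = 256.600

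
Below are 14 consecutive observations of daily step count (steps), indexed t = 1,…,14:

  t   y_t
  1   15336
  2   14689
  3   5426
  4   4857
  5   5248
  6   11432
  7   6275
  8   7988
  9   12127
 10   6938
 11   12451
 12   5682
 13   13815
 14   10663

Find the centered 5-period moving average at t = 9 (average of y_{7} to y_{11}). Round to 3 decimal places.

9155.800

Sum of periods 7–11: 6275 + 7988 + 12127 + 6938 + 12451 = 45779
Divide by 5: 45779 / 5 = 9155.800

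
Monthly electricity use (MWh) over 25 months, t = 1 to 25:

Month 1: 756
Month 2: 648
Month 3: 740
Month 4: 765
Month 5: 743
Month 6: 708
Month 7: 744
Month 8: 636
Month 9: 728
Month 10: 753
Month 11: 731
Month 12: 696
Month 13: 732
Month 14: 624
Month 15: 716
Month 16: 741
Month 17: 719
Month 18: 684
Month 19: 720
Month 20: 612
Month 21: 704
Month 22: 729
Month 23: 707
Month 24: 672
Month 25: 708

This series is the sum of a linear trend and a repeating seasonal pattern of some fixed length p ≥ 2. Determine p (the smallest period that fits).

First differences y_{t+1} − y_t: -108, 92, 25, -22, -35, 36, -108, 92, 25, -22, -35, 36, -108, 92, …
The difference pattern repeats every 6 terms and not for any smaller step, so p = 6.

6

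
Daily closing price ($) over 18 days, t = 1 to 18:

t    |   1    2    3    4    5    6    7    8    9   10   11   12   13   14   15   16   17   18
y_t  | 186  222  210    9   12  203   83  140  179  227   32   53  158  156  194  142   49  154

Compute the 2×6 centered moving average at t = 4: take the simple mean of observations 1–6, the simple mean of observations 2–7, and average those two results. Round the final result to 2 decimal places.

131.75

Sum over 1–6: 186 + 222 + 210 + 9 + 12 + 203 = 842
Sum over 2–7: 222 + 210 + 9 + 12 + 203 + 83 = 739
CMA at t=4 = (842 + 739) / (2·6) = 1581 / 12 = 131.75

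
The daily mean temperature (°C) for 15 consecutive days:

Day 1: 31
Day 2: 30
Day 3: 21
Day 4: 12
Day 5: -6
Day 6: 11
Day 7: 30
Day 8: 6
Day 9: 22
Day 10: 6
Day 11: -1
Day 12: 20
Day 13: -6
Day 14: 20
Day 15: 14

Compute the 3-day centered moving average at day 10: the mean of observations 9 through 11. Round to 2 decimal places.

Sum of periods 9–11: 22 + 6 + (-1) = 27
Divide by 3: 27 / 3 = 9.00

9.00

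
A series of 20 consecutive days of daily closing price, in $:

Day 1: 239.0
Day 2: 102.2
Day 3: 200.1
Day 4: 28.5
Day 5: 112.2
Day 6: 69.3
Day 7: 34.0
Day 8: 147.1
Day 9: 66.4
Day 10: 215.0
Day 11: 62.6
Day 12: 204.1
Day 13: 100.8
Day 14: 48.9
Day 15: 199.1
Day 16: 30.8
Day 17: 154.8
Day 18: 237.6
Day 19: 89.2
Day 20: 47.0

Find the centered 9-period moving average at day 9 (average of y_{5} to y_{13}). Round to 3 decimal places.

Sum of periods 5–13: 112.2 + 69.3 + 34.0 + 147.1 + 66.4 + 215.0 + 62.6 + 204.1 + 100.8 = 1011.5
Divide by 9: 1011.5 / 9 = 112.389

112.389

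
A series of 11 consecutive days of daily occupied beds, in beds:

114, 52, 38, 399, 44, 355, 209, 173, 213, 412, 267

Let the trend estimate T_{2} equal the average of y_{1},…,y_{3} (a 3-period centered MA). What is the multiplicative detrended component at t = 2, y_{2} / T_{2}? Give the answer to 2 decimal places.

0.76

Trend T_2 = (114 + 52 + 38) / 3 = 204/3 = 68.0000
Ratio to trend: 52 / 68.0000 = 0.76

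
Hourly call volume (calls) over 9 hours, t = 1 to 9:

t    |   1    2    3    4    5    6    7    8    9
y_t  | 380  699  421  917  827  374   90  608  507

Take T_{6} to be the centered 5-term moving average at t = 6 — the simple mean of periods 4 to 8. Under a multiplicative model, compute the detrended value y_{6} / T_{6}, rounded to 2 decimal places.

Trend T_6 = (917 + 827 + 374 + 90 + 608) / 5 = 2816/5 = 563.2000
Ratio to trend: 374 / 563.2000 = 0.66

0.66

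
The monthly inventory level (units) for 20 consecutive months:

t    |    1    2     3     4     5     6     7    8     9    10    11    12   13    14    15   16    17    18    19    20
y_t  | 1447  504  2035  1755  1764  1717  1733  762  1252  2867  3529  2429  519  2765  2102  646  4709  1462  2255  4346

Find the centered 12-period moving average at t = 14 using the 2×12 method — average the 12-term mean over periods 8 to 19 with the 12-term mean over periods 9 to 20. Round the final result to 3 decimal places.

2257.417

Sum over 8–19: 762 + 1252 + 2867 + 3529 + 2429 + 519 + 2765 + 2102 + 646 + 4709 + 1462 + 2255 = 25297
Sum over 9–20: 1252 + 2867 + 3529 + 2429 + 519 + 2765 + 2102 + 646 + 4709 + 1462 + 2255 + 4346 = 28881
CMA at t=14 = (25297 + 28881) / (2·12) = 54178 / 24 = 2257.417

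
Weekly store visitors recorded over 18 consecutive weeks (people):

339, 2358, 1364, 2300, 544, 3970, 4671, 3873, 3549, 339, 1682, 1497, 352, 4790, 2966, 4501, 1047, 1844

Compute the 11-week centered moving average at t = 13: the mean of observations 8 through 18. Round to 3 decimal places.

Sum of periods 8–18: 3873 + 3549 + 339 + 1682 + 1497 + 352 + 4790 + 2966 + 4501 + 1047 + 1844 = 26440
Divide by 11: 26440 / 11 = 2403.636

2403.636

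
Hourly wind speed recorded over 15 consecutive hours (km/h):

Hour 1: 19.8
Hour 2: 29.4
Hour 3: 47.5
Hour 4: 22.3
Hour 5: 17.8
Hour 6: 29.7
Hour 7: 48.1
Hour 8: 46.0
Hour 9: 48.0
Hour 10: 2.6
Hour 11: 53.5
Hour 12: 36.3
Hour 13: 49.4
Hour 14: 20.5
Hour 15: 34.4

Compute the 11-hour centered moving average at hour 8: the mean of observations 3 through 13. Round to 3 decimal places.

36.473

Sum of periods 3–13: 47.5 + 22.3 + 17.8 + 29.7 + 48.1 + 46.0 + 48.0 + 2.6 + 53.5 + 36.3 + 49.4 = 401.2
Divide by 11: 401.2 / 11 = 36.473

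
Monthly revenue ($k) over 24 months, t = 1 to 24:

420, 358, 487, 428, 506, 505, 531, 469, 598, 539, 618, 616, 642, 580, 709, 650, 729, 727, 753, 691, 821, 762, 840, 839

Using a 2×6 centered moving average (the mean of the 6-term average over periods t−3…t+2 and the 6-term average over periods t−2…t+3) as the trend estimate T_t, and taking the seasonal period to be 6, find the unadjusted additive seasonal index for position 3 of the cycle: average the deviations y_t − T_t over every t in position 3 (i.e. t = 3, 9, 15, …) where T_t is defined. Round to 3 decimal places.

45.611

Season position 3 occurs at t = 9, 15, 21 (where T_t is defined).
t=9: T_9 = 552.58333; y_9 − T_9 = 598 − 552.58333 = 45.41667
t=15: T_15 = 663.58333; y_15 − T_15 = 709 − 663.58333 = 45.41667
t=21: T_21 = 775.00000; y_21 − T_21 = 821 − 775.00000 = 46.00000
Mean deviation: (45.41667 + 45.41667 + 46.00000) / 3 = 45.611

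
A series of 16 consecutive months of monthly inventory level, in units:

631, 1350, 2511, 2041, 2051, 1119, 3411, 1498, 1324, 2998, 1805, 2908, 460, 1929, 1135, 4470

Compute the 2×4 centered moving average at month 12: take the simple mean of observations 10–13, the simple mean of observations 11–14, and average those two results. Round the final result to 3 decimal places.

1909.125

Sum over 10–13: 2998 + 1805 + 2908 + 460 = 8171
Sum over 11–14: 1805 + 2908 + 460 + 1929 = 7102
CMA at t=12 = (8171 + 7102) / (2·4) = 15273 / 8 = 1909.125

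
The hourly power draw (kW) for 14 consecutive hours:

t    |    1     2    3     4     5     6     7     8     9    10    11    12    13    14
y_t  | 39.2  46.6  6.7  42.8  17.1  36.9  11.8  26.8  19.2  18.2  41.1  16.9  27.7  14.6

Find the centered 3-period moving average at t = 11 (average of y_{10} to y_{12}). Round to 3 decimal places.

25.400

Sum of periods 10–12: 18.2 + 41.1 + 16.9 = 76.2
Divide by 3: 76.2 / 3 = 25.400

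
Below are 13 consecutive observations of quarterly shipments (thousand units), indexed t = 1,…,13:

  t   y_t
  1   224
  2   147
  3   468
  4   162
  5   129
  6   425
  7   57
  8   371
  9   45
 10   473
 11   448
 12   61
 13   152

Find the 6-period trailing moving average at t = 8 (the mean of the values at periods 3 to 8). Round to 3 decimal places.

Sum of periods 3–8: 468 + 162 + 129 + 425 + 57 + 371 = 1612
Divide by 6: 1612 / 6 = 268.667

268.667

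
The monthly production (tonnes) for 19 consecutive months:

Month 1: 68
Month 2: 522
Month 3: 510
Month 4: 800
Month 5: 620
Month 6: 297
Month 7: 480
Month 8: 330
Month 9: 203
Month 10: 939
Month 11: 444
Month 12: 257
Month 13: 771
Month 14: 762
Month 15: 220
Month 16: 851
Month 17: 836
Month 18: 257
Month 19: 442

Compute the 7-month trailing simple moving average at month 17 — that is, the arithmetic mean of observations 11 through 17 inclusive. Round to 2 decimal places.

591.57

Sum of periods 11–17: 444 + 257 + 771 + 762 + 220 + 851 + 836 = 4141
Divide by 7: 4141 / 7 = 591.57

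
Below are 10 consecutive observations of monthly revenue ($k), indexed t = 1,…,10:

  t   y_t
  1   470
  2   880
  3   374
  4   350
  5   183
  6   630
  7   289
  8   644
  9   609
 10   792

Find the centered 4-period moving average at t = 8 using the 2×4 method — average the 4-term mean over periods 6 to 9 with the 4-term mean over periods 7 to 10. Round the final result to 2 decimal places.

563.25

Sum over 6–9: 630 + 289 + 644 + 609 = 2172
Sum over 7–10: 289 + 644 + 609 + 792 = 2334
CMA at t=8 = (2172 + 2334) / (2·4) = 4506 / 8 = 563.25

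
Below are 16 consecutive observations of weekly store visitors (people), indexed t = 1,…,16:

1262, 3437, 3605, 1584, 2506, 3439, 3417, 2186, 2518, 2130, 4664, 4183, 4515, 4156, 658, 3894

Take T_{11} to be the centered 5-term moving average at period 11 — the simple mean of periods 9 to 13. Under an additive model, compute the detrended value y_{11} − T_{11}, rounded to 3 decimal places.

Trend T_11 = (2518 + 2130 + 4664 + 4183 + 4515) / 5 = 18010/5 = 3602.00000
Detrended value: 4664 − 3602.00000 = 1062.000

1062.000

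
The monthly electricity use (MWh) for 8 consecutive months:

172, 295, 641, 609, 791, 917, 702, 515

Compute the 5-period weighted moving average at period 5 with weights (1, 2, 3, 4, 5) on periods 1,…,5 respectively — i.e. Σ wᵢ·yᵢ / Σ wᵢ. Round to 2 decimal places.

605.07

Weighted sum: 1·172 + 2·295 + 3·641 + 4·609 + 5·791 = 172 + 590 + 1923 + 2436 + 3955 = 9076
Weight total: 1 + 2 + 3 + 4 + 5 = 15
WMA = 9076 / 15 = 605.07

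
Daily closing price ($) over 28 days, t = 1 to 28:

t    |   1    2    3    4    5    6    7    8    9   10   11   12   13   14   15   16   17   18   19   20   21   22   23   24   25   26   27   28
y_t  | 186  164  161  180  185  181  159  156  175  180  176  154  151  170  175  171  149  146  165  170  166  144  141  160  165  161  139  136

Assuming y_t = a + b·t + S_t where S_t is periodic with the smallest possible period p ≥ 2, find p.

First differences y_{t+1} − y_t: -22, -3, 19, 5, -4, -22, -3, 19, 5, -4, -22, -3, …
The difference pattern repeats every 5 terms and not for any smaller step, so p = 5.

5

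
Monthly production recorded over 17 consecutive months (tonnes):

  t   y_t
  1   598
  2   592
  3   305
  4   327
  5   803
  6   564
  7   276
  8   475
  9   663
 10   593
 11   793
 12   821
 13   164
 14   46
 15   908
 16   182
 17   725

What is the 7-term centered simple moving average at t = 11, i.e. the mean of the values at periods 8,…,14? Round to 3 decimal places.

Sum of periods 8–14: 475 + 663 + 593 + 793 + 821 + 164 + 46 = 3555
Divide by 7: 3555 / 7 = 507.857

507.857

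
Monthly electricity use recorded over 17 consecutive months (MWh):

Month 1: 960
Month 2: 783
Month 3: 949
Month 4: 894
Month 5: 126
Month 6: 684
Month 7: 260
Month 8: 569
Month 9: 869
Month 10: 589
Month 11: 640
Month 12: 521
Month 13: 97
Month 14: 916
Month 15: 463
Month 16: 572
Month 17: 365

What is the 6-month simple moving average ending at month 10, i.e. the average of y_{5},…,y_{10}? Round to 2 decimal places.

516.17

Sum of periods 5–10: 126 + 684 + 260 + 569 + 869 + 589 = 3097
Divide by 6: 3097 / 6 = 516.17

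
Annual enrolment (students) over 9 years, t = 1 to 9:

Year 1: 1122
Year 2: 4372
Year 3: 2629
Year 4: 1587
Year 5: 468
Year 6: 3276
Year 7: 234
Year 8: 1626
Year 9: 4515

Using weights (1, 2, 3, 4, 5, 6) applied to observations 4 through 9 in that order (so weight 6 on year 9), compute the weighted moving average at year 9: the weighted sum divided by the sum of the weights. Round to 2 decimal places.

2309.86

Weighted sum: 1·1587 + 2·468 + 3·3276 + 4·234 + 5·1626 + 6·4515 = 1587 + 936 + 9828 + 936 + 8130 + 27090 = 48507
Weight total: 1 + 2 + 3 + 4 + 5 + 6 = 21
WMA = 48507 / 21 = 2309.86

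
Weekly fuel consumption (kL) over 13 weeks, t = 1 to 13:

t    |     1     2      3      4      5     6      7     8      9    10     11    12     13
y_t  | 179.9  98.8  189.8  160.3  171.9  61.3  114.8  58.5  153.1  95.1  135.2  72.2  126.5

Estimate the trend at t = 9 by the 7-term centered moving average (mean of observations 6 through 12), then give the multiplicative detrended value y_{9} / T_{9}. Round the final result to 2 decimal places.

1.55

Trend T_9 = (61.3 + 114.8 + 58.5 + 153.1 + 95.1 + 135.2 + 72.2) / 7 = 690.2/7 = 98.6000
Ratio to trend: 153.1 / 98.6000 = 1.55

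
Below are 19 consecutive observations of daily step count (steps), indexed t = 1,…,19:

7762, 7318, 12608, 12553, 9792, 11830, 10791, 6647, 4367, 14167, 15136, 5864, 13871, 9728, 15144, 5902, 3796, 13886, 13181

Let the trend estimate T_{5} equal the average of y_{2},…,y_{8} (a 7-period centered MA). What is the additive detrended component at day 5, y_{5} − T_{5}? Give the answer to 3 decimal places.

-427.857

Trend T_5 = (7318 + 12608 + 12553 + 9792 + 11830 + 10791 + 6647) / 7 = 71539/7 = 10219.85714
Detrended value: 9792 − 10219.85714 = -427.857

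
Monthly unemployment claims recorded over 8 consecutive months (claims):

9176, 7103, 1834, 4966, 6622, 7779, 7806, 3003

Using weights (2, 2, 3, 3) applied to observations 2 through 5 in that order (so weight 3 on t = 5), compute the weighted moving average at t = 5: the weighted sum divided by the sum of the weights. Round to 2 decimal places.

Weighted sum: 2·7103 + 2·1834 + 3·4966 + 3·6622 = 14206 + 3668 + 14898 + 19866 = 52638
Weight total: 2 + 2 + 3 + 3 = 10
WMA = 52638 / 10 = 5263.80

5263.80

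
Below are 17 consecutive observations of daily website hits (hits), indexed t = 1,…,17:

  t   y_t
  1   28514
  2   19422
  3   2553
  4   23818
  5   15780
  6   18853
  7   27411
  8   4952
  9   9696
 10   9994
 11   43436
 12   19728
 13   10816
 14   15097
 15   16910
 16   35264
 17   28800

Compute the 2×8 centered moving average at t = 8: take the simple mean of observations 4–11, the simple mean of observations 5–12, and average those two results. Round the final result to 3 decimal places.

Sum over 4–11: 23818 + 15780 + 18853 + 27411 + 4952 + 9696 + 9994 + 43436 = 153940
Sum over 5–12: 15780 + 18853 + 27411 + 4952 + 9696 + 9994 + 43436 + 19728 = 149850
CMA at t=8 = (153940 + 149850) / (2·8) = 303790 / 16 = 18986.875

18986.875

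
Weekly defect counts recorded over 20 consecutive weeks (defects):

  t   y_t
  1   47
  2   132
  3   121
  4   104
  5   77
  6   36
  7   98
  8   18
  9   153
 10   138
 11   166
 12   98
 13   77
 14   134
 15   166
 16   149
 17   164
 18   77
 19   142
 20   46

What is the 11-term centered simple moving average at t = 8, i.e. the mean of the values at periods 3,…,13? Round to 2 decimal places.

98.73

Sum of periods 3–13: 121 + 104 + 77 + 36 + 98 + 18 + 153 + 138 + 166 + 98 + 77 = 1086
Divide by 11: 1086 / 11 = 98.73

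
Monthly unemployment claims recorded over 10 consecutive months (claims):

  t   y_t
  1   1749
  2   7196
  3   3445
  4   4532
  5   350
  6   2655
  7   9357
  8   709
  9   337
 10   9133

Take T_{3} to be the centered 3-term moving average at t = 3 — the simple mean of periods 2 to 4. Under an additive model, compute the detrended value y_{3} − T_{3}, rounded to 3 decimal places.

Trend T_3 = (7196 + 3445 + 4532) / 3 = 15173/3 = 5057.66667
Detrended value: 3445 − 5057.66667 = -1612.667

-1612.667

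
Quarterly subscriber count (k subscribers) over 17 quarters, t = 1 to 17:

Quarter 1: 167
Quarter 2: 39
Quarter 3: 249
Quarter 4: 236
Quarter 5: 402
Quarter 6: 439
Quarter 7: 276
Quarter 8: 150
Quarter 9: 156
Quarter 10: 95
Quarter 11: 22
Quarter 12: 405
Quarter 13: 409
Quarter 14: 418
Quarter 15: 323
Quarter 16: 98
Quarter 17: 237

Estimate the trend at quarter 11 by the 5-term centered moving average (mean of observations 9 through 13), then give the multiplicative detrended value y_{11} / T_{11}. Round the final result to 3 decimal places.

Trend T_11 = (156 + 95 + 22 + 405 + 409) / 5 = 1087/5 = 217.40000
Ratio to trend: 22 / 217.40000 = 0.101

0.101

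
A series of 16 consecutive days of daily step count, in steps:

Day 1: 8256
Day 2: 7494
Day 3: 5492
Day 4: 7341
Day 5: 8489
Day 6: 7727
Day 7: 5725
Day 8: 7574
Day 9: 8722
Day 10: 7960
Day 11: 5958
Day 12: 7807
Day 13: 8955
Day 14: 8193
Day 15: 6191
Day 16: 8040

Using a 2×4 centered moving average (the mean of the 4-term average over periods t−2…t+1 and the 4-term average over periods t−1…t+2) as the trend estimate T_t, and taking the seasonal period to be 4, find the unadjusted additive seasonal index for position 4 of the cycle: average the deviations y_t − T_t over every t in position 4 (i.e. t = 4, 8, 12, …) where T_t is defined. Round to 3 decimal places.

107.875

Season position 4 occurs at t = 4, 8, 12 (where T_t is defined).
t=4: T_4 = 7233.12500; y_4 − T_4 = 7341 − 7233.12500 = 107.87500
t=8: T_8 = 7466.12500; y_8 − T_8 = 7574 − 7466.12500 = 107.87500
t=12: T_12 = 7699.12500; y_12 − T_12 = 7807 − 7699.12500 = 107.87500
Mean deviation: (107.87500 + 107.87500 + 107.87500) / 3 = 107.875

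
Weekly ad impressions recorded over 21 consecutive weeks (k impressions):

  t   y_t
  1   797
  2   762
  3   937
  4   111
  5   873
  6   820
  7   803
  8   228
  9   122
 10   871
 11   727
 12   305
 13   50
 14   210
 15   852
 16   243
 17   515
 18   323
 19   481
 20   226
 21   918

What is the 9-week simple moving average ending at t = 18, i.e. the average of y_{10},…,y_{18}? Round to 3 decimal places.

Sum of periods 10–18: 871 + 727 + 305 + 50 + 210 + 852 + 243 + 515 + 323 = 4096
Divide by 9: 4096 / 9 = 455.111

455.111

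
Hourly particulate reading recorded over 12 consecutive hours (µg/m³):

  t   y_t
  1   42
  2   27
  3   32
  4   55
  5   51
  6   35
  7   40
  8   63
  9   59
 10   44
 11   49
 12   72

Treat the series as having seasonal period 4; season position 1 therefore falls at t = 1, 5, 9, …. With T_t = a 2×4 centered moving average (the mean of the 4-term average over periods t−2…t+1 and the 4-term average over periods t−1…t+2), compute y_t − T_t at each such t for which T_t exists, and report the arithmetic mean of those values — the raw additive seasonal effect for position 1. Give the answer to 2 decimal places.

Season position 1 occurs at t = 5, 9 (where T_t is defined).
t=5: T_5 = 44.2500; y_5 − T_5 = 51 − 44.2500 = 6.7500
t=9: T_9 = 52.6250; y_9 − T_9 = 59 − 52.6250 = 6.3750
Mean deviation: (6.7500 + 6.3750) / 2 = 6.56

6.56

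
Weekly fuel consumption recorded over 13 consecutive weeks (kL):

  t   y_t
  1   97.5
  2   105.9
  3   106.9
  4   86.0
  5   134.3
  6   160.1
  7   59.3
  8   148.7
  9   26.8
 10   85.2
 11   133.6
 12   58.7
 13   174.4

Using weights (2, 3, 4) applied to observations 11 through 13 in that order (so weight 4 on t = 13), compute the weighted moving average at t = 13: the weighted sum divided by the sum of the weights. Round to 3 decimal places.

126.767

Weighted sum: 2·133.6 + 3·58.7 + 4·174.4 = 267.2 + 176.1 + 697.6 = 1140.9
Weight total: 2 + 3 + 4 = 9
WMA = 1140.9 / 9 = 126.767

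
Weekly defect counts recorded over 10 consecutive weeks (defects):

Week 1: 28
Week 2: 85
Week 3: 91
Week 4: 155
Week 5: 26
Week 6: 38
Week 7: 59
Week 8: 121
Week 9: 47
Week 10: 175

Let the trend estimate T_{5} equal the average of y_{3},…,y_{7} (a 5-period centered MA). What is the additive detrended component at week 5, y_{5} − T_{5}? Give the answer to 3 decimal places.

-47.800

Trend T_5 = (91 + 155 + 26 + 38 + 59) / 5 = 369/5 = 73.80000
Detrended value: 26 − 73.80000 = -47.800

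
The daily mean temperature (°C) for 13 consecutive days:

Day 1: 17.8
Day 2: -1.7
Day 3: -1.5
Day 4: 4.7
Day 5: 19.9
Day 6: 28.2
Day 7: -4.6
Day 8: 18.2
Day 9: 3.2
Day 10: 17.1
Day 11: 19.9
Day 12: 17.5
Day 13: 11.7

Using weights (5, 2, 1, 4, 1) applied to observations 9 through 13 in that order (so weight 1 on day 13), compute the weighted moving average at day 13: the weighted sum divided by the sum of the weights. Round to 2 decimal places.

Weighted sum: 5·3.2 + 2·17.1 + 1·19.9 + 4·17.5 + 1·11.7 = 16.0 + 34.2 + 19.9 + 70.0 + 11.7 = 151.8
Weight total: 5 + 2 + 1 + 4 + 1 = 13
WMA = 151.8 / 13 = 11.68

11.68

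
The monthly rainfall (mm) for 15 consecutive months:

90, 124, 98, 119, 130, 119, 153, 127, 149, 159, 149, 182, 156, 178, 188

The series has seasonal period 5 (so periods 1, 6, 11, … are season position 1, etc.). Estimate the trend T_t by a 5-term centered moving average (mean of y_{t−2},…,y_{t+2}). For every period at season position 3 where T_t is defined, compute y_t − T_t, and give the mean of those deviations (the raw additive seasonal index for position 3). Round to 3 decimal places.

Season position 3 occurs at t = 3, 8, 13 (where T_t is defined).
t=3: T_3 = 112.20000; y_3 − T_3 = 98 − 112.20000 = -14.20000
t=8: T_8 = 141.40000; y_8 − T_8 = 127 − 141.40000 = -14.40000
t=13: T_13 = 170.60000; y_13 − T_13 = 156 − 170.60000 = -14.60000
Mean deviation: (-14.20000 + -14.40000 + -14.60000) / 3 = -14.400

-14.400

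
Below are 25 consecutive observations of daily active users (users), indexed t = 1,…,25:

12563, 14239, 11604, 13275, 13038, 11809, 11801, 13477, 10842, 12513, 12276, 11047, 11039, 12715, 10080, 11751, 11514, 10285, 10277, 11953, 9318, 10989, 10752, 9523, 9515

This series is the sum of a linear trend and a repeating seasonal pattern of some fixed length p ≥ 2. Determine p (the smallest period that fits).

6

First differences y_{t+1} − y_t: 1676, -2635, 1671, -237, -1229, -8, 1676, -2635, 1671, -237, -1229, -8, 1676, -2635, …
The difference pattern repeats every 6 terms and not for any smaller step, so p = 6.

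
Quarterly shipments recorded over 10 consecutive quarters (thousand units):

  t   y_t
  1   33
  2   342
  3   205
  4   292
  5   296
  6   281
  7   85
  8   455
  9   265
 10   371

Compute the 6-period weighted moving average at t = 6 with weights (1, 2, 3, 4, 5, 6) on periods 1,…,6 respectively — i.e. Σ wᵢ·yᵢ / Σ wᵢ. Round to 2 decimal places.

Weighted sum: 1·33 + 2·342 + 3·205 + 4·292 + 5·296 + 6·281 = 33 + 684 + 615 + 1168 + 1480 + 1686 = 5666
Weight total: 1 + 2 + 3 + 4 + 5 + 6 = 21
WMA = 5666 / 21 = 269.81

269.81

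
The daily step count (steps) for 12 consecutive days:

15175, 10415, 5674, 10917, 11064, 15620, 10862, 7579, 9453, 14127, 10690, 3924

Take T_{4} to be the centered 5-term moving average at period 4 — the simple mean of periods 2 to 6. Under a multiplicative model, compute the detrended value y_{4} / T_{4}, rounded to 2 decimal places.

1.02

Trend T_4 = (10415 + 5674 + 10917 + 11064 + 15620) / 5 = 53690/5 = 10738.0000
Ratio to trend: 10917 / 10738.0000 = 1.02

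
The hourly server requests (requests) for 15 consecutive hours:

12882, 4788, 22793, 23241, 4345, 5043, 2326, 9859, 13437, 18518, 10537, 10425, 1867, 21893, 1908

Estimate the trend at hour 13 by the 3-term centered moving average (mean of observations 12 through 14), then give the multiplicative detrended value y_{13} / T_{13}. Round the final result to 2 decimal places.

Trend T_13 = (10425 + 1867 + 21893) / 3 = 34185/3 = 11395.0000
Ratio to trend: 1867 / 11395.0000 = 0.16

0.16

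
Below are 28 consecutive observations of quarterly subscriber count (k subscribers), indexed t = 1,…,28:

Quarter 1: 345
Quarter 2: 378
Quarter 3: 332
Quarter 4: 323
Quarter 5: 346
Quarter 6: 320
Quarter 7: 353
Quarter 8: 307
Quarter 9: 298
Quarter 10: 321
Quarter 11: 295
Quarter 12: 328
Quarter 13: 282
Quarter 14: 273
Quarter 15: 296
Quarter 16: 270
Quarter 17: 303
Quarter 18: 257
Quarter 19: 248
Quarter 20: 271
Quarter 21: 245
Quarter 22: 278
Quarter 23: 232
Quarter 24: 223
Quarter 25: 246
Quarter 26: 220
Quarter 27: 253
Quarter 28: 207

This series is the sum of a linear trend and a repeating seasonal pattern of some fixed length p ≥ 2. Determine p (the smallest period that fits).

5

First differences y_{t+1} − y_t: 33, -46, -9, 23, -26, 33, -46, -9, 23, -26, 33, -46, …
The difference pattern repeats every 5 terms and not for any smaller step, so p = 5.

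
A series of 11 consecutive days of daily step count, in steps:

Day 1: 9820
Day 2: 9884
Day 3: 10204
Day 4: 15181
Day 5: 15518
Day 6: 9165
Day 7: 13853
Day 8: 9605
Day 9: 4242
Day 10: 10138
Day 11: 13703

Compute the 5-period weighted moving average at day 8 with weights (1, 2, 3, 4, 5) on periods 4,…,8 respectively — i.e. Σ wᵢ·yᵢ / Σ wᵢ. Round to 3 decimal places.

11809.933

Weighted sum: 1·15181 + 2·15518 + 3·9165 + 4·13853 + 5·9605 = 15181 + 31036 + 27495 + 55412 + 48025 = 177149
Weight total: 1 + 2 + 3 + 4 + 5 = 15
WMA = 177149 / 15 = 11809.933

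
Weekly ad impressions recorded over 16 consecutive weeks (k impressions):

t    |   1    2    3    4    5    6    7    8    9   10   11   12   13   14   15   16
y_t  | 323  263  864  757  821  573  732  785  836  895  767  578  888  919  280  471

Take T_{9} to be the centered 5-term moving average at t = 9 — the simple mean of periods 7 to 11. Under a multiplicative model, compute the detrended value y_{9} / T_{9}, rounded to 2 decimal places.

Trend T_9 = (732 + 785 + 836 + 895 + 767) / 5 = 4015/5 = 803.0000
Ratio to trend: 836 / 803.0000 = 1.04

1.04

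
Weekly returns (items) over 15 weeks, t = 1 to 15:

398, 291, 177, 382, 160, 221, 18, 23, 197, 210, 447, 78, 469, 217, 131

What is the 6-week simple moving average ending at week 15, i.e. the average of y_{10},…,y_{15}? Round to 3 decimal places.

Sum of periods 10–15: 210 + 447 + 78 + 469 + 217 + 131 = 1552
Divide by 6: 1552 / 6 = 258.667

258.667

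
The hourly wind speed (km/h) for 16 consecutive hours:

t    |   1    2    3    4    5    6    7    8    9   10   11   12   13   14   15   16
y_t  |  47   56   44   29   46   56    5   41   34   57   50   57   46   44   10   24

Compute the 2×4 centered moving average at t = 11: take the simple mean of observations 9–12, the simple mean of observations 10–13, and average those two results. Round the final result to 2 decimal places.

Sum over 9–12: 34 + 57 + 50 + 57 = 198
Sum over 10–13: 57 + 50 + 57 + 46 = 210
CMA at t=11 = (198 + 210) / (2·4) = 408 / 8 = 51.00

51.00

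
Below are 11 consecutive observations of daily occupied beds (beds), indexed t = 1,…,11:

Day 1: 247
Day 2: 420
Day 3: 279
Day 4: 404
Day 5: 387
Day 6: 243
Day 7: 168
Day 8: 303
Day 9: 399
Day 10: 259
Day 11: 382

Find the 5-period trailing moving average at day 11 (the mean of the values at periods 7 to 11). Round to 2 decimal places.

302.20

Sum of periods 7–11: 168 + 303 + 399 + 259 + 382 = 1511
Divide by 5: 1511 / 5 = 302.20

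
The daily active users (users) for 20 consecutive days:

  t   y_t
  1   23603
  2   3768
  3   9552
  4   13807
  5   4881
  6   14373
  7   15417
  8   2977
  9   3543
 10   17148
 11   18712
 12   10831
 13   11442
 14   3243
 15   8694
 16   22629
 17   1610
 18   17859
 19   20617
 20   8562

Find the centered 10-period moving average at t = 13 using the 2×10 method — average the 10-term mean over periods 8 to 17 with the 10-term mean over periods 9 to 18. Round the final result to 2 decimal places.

10827.00

Sum over 8–17: 2977 + 3543 + 17148 + 18712 + 10831 + 11442 + 3243 + 8694 + 22629 + 1610 = 100829
Sum over 9–18: 3543 + 17148 + 18712 + 10831 + 11442 + 3243 + 8694 + 22629 + 1610 + 17859 = 115711
CMA at t=13 = (100829 + 115711) / (2·10) = 216540 / 20 = 10827.00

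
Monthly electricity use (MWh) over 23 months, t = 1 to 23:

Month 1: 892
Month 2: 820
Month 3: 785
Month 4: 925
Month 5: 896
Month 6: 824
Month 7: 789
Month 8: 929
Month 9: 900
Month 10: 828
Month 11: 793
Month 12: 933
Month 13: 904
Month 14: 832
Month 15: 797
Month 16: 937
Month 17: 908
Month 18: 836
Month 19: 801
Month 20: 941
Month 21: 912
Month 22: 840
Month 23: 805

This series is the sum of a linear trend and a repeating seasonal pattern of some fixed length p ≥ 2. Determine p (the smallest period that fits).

4

First differences y_{t+1} − y_t: -72, -35, 140, -29, -72, -35, 140, -29, -72, -35, …
The difference pattern repeats every 4 terms and not for any smaller step, so p = 4.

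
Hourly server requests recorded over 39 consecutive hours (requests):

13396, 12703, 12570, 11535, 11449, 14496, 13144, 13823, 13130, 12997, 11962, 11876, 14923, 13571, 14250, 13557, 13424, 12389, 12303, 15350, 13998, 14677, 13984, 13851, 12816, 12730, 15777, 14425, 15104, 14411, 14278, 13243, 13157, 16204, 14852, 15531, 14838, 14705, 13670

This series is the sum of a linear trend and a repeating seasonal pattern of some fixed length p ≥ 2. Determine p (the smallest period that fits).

7

First differences y_{t+1} − y_t: -693, -133, -1035, -86, 3047, -1352, 679, -693, -133, -1035, -86, 3047, -1352, 679, -693, -133, …
The difference pattern repeats every 7 terms and not for any smaller step, so p = 7.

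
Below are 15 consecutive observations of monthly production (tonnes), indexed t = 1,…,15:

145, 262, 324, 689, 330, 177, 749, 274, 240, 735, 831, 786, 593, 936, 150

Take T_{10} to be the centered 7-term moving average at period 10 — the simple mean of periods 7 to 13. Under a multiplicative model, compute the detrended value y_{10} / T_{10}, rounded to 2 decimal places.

Trend T_10 = (749 + 274 + 240 + 735 + 831 + 786 + 593) / 7 = 4208/7 = 601.1429
Ratio to trend: 735 / 601.1429 = 1.22

1.22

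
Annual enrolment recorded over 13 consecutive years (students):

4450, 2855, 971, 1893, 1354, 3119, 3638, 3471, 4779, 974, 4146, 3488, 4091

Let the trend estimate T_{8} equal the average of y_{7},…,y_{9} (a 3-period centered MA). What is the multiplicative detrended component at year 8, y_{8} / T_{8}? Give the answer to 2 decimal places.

0.88

Trend T_8 = (3638 + 3471 + 4779) / 3 = 11888/3 = 3962.6667
Ratio to trend: 3471 / 3962.6667 = 0.88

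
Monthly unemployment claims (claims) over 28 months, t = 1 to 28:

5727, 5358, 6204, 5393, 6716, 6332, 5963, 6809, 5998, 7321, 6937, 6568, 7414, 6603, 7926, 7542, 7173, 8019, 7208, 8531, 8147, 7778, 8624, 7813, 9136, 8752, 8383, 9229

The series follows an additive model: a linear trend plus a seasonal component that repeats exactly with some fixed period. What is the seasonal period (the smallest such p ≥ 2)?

First differences y_{t+1} − y_t: -369, 846, -811, 1323, -384, -369, 846, -811, 1323, -384, -369, 846, …
The difference pattern repeats every 5 terms and not for any smaller step, so p = 5.

5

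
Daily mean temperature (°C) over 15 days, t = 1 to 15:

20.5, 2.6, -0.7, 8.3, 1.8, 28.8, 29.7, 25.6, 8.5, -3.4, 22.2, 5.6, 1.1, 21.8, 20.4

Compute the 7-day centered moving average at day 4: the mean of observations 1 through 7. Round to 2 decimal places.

13.00

Sum of periods 1–7: 20.5 + 2.6 + (-0.7) + 8.3 + 1.8 + 28.8 + 29.7 = 91.0
Divide by 7: 91.0 / 7 = 13.00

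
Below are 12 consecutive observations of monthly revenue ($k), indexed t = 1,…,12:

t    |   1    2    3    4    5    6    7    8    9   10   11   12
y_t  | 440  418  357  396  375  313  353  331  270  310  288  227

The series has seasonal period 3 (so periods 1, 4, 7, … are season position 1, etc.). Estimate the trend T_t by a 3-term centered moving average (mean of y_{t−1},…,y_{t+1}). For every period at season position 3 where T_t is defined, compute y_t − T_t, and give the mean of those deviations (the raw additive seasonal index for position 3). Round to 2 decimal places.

Season position 3 occurs at t = 3, 6, 9 (where T_t is defined).
t=3: T_3 = 390.3333; y_3 − T_3 = 357 − 390.3333 = -33.3333
t=6: T_6 = 347.0000; y_6 − T_6 = 313 − 347.0000 = -34.0000
t=9: T_9 = 303.6667; y_9 − T_9 = 270 − 303.6667 = -33.6667
Mean deviation: (-33.3333 + -34.0000 + -33.6667) / 3 = -33.67

-33.67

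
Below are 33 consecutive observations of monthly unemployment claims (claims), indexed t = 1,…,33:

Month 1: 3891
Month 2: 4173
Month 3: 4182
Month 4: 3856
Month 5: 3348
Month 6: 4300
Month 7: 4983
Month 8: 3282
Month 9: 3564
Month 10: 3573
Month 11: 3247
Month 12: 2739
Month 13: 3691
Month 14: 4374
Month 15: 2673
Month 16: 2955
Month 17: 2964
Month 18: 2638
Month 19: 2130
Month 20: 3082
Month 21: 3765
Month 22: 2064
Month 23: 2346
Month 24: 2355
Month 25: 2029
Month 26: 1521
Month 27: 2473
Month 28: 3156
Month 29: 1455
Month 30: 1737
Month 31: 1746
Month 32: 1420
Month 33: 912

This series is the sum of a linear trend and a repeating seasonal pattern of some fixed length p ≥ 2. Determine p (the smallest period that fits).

First differences y_{t+1} − y_t: 282, 9, -326, -508, 952, 683, -1701, 282, 9, -326, -508, 952, 683, -1701, 282, 9, …
The difference pattern repeats every 7 terms and not for any smaller step, so p = 7.

7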